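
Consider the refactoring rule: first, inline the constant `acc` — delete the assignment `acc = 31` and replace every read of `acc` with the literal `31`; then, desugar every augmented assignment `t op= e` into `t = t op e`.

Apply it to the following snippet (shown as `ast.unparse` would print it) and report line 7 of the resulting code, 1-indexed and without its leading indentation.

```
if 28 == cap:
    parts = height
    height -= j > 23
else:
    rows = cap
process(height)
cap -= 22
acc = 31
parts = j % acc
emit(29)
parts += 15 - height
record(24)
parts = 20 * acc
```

Transformed code:
if 28 == cap:
    parts = height
    height = height - (j > 23)
else:
    rows = cap
process(height)
cap = cap - 22
parts = j % 31
emit(29)
parts = parts + (15 - height)
record(24)
parts = 20 * 31

cap = cap - 22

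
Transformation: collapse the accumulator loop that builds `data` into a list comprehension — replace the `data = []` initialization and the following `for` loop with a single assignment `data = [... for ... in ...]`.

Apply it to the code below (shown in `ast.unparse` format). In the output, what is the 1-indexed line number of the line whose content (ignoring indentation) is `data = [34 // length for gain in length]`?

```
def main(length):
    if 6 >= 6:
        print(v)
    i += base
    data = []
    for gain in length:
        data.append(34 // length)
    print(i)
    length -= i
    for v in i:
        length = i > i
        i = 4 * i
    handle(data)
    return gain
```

5

Transformed code:
def main(length):
    if 6 >= 6:
        print(v)
    i += base
    data = [34 // length for gain in length]
    print(i)
    length -= i
    for v in i:
        length = i > i
        i = 4 * i
    handle(data)
    return gain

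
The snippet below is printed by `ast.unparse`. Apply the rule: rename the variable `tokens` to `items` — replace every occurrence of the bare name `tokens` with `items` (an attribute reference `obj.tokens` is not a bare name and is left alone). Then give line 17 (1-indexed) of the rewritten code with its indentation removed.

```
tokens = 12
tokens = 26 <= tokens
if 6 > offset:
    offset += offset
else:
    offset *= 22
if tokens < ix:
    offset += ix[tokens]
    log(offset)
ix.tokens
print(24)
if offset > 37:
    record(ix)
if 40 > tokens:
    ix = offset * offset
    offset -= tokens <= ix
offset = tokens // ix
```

offset = items // ix

Transformed code:
items = 12
items = 26 <= items
if 6 > offset:
    offset += offset
else:
    offset *= 22
if items < ix:
    offset += ix[items]
    log(offset)
ix.tokens
print(24)
if offset > 37:
    record(ix)
if 40 > items:
    ix = offset * offset
    offset -= items <= ix
offset = items // ix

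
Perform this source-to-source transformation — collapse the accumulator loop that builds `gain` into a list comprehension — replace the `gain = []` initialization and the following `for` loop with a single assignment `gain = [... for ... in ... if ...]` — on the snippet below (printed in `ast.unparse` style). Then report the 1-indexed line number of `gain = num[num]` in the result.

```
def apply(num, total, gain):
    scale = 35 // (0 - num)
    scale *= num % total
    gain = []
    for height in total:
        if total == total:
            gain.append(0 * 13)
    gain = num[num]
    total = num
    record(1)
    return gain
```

Transformed code:
def apply(num, total, gain):
    scale = 35 // (0 - num)
    scale *= num % total
    gain = [0 * 13 for height in total if total == total]
    gain = num[num]
    total = num
    record(1)
    return gain

5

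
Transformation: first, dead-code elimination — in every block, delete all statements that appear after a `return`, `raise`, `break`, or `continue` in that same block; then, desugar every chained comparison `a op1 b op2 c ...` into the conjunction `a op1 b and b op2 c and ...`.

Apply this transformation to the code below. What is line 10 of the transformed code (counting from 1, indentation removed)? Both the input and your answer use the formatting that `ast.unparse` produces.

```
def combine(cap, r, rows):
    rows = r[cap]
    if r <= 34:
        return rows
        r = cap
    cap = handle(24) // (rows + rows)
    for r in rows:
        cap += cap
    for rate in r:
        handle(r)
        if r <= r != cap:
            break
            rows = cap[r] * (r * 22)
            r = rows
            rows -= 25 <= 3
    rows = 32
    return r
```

Transformed code:
def combine(cap, r, rows):
    rows = r[cap]
    if r <= 34:
        return rows
    cap = handle(24) // (rows + rows)
    for r in rows:
        cap += cap
    for rate in r:
        handle(r)
        if r <= r and r != cap:
            break
    rows = 32
    return r

if r <= r and r != cap:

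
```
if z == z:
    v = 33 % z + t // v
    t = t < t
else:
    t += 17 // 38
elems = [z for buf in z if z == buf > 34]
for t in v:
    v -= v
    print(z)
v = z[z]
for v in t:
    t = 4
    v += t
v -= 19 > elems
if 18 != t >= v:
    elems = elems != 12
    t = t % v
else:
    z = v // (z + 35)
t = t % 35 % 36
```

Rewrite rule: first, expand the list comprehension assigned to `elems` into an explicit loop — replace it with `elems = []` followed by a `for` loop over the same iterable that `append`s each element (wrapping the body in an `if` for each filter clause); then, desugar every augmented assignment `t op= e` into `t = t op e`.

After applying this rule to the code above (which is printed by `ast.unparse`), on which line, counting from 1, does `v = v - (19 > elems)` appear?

Transformed code:
if z == z:
    v = 33 % z + t // v
    t = t < t
else:
    t = t + 17 // 38
elems = []
for buf in z:
    if z == buf > 34:
        elems.append(z)
for t in v:
    v = v - v
    print(z)
v = z[z]
for v in t:
    t = 4
    v = v + t
v = v - (19 > elems)
if 18 != t >= v:
    elems = elems != 12
    t = t % v
else:
    z = v // (z + 35)
t = t % 35 % 36

17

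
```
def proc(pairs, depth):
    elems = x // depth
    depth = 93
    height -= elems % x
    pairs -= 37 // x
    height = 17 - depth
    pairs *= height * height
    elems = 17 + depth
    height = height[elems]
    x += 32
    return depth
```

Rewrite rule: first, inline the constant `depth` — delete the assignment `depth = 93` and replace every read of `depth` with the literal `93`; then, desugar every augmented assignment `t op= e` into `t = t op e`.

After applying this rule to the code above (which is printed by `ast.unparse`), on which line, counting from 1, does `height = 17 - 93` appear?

Transformed code:
def proc(pairs, depth):
    elems = x // 93
    height = height - elems % x
    pairs = pairs - 37 // x
    height = 17 - 93
    pairs = pairs * (height * height)
    elems = 17 + 93
    height = height[elems]
    x = x + 32
    return 93

5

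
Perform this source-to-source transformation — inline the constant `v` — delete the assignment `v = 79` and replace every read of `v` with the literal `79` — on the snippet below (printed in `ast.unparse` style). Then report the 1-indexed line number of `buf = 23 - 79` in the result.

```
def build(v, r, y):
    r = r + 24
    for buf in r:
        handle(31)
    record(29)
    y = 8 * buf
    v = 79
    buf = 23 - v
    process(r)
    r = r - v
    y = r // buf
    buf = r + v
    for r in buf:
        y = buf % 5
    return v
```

7

Transformed code:
def build(v, r, y):
    r = r + 24
    for buf in r:
        handle(31)
    record(29)
    y = 8 * buf
    buf = 23 - 79
    process(r)
    r = r - 79
    y = r // buf
    buf = r + 79
    for r in buf:
        y = buf % 5
    return 79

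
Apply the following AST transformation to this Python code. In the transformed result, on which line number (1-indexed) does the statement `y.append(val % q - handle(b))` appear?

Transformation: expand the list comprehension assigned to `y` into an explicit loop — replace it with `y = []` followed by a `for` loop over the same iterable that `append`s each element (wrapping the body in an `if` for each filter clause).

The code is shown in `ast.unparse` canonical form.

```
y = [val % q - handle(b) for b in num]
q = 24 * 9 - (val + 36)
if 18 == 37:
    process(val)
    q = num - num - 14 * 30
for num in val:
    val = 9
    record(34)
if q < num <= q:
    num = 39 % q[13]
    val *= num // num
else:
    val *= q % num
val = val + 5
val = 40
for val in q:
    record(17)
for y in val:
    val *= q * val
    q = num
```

3

Transformed code:
y = []
for b in num:
    y.append(val % q - handle(b))
q = 24 * 9 - (val + 36)
if 18 == 37:
    process(val)
    q = num - num - 14 * 30
for num in val:
    val = 9
    record(34)
if q < num <= q:
    num = 39 % q[13]
    val *= num // num
else:
    val *= q % num
val = val + 5
val = 40
for val in q:
    record(17)
for y in val:
    val *= q * val
    q = num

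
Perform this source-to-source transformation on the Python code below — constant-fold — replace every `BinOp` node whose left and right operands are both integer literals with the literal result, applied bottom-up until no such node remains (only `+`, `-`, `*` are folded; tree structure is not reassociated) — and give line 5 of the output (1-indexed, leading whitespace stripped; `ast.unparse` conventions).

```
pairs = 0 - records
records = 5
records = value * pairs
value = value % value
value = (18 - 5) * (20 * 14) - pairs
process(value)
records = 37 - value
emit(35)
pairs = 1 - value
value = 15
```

Transformed code:
pairs = 0 - records
records = 5
records = value * pairs
value = value % value
value = 3640 - pairs
process(value)
records = 37 - value
emit(35)
pairs = 1 - value
value = 15

value = 3640 - pairs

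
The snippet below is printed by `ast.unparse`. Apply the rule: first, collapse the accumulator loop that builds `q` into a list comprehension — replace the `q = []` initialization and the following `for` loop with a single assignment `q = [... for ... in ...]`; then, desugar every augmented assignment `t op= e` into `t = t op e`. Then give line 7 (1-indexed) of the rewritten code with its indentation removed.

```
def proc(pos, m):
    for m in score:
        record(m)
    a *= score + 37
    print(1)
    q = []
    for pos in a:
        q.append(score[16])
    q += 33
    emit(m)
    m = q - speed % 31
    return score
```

Transformed code:
def proc(pos, m):
    for m in score:
        record(m)
    a = a * (score + 37)
    print(1)
    q = [score[16] for pos in a]
    q = q + 33
    emit(m)
    m = q - speed % 31
    return score

q = q + 33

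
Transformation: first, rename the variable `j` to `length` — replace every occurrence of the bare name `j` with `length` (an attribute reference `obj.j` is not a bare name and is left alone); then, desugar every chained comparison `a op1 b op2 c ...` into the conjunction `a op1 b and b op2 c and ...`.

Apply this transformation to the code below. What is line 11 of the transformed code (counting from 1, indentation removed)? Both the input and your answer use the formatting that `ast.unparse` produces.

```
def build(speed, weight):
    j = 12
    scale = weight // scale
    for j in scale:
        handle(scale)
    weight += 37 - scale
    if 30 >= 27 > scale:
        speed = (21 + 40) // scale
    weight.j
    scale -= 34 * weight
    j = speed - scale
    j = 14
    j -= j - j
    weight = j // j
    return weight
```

length = speed - scale

Transformed code:
def build(speed, weight):
    length = 12
    scale = weight // scale
    for length in scale:
        handle(scale)
    weight += 37 - scale
    if 30 >= 27 and 27 > scale:
        speed = (21 + 40) // scale
    weight.j
    scale -= 34 * weight
    length = speed - scale
    length = 14
    length -= length - length
    weight = length // length
    return weight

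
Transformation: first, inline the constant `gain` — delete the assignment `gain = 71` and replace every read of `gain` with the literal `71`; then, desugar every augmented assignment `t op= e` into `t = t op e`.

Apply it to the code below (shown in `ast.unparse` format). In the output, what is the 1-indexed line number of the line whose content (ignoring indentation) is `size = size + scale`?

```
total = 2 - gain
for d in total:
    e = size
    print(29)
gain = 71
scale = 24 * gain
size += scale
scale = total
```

Transformed code:
total = 2 - 71
for d in total:
    e = size
    print(29)
scale = 24 * 71
size = size + scale
scale = total

6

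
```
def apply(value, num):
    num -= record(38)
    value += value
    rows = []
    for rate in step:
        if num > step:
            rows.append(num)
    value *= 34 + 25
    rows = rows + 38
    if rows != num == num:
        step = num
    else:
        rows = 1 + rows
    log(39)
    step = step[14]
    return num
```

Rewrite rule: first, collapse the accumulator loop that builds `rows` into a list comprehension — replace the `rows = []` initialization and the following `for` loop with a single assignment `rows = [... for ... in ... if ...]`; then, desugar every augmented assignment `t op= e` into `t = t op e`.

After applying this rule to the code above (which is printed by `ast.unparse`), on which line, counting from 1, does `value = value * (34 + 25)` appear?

5

Transformed code:
def apply(value, num):
    num = num - record(38)
    value = value + value
    rows = [num for rate in step if num > step]
    value = value * (34 + 25)
    rows = rows + 38
    if rows != num == num:
        step = num
    else:
        rows = 1 + rows
    log(39)
    step = step[14]
    return num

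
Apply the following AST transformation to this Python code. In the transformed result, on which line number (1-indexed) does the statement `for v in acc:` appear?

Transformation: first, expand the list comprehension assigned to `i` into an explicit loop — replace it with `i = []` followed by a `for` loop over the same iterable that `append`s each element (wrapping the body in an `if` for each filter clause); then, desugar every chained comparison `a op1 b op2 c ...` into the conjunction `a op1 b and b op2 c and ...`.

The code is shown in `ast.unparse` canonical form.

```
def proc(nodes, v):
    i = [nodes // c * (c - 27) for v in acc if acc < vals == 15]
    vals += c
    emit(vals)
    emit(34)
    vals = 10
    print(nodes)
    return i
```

3

Transformed code:
def proc(nodes, v):
    i = []
    for v in acc:
        if acc < vals and vals == 15:
            i.append(nodes // c * (c - 27))
    vals += c
    emit(vals)
    emit(34)
    vals = 10
    print(nodes)
    return i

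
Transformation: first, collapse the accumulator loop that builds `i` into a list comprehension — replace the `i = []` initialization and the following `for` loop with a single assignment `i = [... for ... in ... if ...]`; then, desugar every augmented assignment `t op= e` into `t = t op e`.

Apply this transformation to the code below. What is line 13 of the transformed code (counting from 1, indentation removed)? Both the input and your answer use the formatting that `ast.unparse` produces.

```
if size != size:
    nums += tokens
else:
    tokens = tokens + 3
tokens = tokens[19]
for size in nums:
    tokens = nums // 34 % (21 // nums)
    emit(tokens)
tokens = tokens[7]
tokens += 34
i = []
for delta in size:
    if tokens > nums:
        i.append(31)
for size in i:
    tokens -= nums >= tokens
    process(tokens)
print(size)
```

Transformed code:
if size != size:
    nums = nums + tokens
else:
    tokens = tokens + 3
tokens = tokens[19]
for size in nums:
    tokens = nums // 34 % (21 // nums)
    emit(tokens)
tokens = tokens[7]
tokens = tokens + 34
i = [31 for delta in size if tokens > nums]
for size in i:
    tokens = tokens - (nums >= tokens)
    process(tokens)
print(size)

tokens = tokens - (nums >= tokens)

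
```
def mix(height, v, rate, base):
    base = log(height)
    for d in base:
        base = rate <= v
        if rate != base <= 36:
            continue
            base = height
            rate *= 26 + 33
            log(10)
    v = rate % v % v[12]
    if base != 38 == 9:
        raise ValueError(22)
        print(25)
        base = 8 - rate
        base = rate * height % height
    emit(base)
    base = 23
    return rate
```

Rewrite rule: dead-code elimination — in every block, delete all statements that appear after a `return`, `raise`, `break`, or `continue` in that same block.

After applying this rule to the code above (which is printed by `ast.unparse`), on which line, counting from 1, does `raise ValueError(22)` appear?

Transformed code:
def mix(height, v, rate, base):
    base = log(height)
    for d in base:
        base = rate <= v
        if rate != base <= 36:
            continue
    v = rate % v % v[12]
    if base != 38 == 9:
        raise ValueError(22)
    emit(base)
    base = 23
    return rate

9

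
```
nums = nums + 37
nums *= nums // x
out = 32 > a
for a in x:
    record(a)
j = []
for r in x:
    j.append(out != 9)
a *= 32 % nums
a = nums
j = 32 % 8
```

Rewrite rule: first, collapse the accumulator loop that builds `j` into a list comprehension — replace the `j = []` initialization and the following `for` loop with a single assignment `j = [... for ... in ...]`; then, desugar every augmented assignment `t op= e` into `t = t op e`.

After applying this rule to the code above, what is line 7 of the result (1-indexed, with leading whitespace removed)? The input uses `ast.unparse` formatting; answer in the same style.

a = a * (32 % nums)

Transformed code:
nums = nums + 37
nums = nums * (nums // x)
out = 32 > a
for a in x:
    record(a)
j = [out != 9 for r in x]
a = a * (32 % nums)
a = nums
j = 32 % 8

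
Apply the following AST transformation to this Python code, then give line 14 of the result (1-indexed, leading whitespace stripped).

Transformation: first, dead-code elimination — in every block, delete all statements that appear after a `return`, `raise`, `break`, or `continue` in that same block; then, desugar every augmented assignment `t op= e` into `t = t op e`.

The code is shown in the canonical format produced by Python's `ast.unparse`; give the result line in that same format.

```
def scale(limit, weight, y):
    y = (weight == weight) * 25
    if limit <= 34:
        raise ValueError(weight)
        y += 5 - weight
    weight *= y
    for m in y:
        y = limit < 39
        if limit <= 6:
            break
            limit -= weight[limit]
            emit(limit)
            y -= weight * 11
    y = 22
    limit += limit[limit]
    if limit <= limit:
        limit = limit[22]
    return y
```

return y

Transformed code:
def scale(limit, weight, y):
    y = (weight == weight) * 25
    if limit <= 34:
        raise ValueError(weight)
    weight = weight * y
    for m in y:
        y = limit < 39
        if limit <= 6:
            break
    y = 22
    limit = limit + limit[limit]
    if limit <= limit:
        limit = limit[22]
    return y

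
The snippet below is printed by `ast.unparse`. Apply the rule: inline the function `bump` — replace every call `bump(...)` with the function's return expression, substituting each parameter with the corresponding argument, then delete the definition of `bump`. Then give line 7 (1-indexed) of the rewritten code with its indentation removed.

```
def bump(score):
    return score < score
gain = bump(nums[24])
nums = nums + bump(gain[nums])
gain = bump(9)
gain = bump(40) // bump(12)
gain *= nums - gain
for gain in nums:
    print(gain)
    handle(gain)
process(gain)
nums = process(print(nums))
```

print(gain)

Transformed code:
gain = nums[24] < nums[24]
nums = nums + (gain[nums] < gain[nums])
gain = 9 < 9
gain = (40 < 40) // (12 < 12)
gain *= nums - gain
for gain in nums:
    print(gain)
    handle(gain)
process(gain)
nums = process(print(nums))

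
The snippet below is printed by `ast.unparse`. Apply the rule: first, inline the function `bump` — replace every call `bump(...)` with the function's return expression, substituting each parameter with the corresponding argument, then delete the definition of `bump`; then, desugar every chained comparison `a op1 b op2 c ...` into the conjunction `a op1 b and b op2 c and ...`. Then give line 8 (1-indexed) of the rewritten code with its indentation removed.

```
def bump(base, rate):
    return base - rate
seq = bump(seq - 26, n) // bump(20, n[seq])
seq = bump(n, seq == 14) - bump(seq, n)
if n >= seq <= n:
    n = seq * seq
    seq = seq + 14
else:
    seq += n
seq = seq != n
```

Transformed code:
seq = (seq - 26 - n) // (20 - n[seq])
seq = n - (seq == 14) - (seq - n)
if n >= seq and seq <= n:
    n = seq * seq
    seq = seq + 14
else:
    seq += n
seq = seq != n

seq = seq != n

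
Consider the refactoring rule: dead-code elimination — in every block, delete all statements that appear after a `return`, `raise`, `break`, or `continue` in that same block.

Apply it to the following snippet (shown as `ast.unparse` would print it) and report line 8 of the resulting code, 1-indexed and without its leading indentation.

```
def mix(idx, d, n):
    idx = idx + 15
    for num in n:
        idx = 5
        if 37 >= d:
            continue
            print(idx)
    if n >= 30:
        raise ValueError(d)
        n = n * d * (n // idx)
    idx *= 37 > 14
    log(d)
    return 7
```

raise ValueError(d)

Transformed code:
def mix(idx, d, n):
    idx = idx + 15
    for num in n:
        idx = 5
        if 37 >= d:
            continue
    if n >= 30:
        raise ValueError(d)
    idx *= 37 > 14
    log(d)
    return 7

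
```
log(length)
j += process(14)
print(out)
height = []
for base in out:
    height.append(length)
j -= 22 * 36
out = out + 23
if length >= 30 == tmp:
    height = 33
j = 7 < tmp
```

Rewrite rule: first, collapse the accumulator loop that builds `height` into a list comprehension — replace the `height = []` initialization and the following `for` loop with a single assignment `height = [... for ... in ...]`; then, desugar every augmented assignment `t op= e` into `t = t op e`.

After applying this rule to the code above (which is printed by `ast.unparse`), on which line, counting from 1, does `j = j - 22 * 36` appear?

5

Transformed code:
log(length)
j = j + process(14)
print(out)
height = [length for base in out]
j = j - 22 * 36
out = out + 23
if length >= 30 == tmp:
    height = 33
j = 7 < tmp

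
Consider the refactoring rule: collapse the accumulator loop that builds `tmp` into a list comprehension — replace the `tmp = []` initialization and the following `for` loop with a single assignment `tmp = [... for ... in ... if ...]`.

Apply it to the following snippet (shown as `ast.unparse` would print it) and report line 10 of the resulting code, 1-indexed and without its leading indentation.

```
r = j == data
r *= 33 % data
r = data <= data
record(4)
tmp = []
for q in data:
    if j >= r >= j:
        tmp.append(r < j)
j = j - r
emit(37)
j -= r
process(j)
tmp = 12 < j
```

tmp = 12 < j

Transformed code:
r = j == data
r *= 33 % data
r = data <= data
record(4)
tmp = [r < j for q in data if j >= r >= j]
j = j - r
emit(37)
j -= r
process(j)
tmp = 12 < j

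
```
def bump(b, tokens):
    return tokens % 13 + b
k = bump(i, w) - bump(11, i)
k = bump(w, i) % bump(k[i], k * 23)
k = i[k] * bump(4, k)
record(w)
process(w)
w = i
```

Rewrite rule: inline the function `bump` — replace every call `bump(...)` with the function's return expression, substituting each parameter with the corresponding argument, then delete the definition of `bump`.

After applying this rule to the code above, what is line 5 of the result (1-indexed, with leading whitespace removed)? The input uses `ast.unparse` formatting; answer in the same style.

process(w)

Transformed code:
k = w % 13 + i - (i % 13 + 11)
k = (i % 13 + w) % (k * 23 % 13 + k[i])
k = i[k] * (k % 13 + 4)
record(w)
process(w)
w = i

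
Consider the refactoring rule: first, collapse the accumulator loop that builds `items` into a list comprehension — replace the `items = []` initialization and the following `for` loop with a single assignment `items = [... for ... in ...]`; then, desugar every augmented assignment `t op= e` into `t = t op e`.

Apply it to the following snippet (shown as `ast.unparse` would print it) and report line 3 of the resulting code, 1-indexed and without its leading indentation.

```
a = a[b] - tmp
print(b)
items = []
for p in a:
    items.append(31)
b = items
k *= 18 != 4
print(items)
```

Transformed code:
a = a[b] - tmp
print(b)
items = [31 for p in a]
b = items
k = k * (18 != 4)
print(items)

items = [31 for p in a]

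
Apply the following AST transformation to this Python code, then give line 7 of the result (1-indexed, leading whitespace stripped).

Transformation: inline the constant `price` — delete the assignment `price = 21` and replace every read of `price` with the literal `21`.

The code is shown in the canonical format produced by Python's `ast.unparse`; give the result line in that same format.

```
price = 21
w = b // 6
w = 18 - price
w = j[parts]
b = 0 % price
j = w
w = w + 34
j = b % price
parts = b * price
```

Transformed code:
w = b // 6
w = 18 - 21
w = j[parts]
b = 0 % 21
j = w
w = w + 34
j = b % 21
parts = b * 21

j = b % 21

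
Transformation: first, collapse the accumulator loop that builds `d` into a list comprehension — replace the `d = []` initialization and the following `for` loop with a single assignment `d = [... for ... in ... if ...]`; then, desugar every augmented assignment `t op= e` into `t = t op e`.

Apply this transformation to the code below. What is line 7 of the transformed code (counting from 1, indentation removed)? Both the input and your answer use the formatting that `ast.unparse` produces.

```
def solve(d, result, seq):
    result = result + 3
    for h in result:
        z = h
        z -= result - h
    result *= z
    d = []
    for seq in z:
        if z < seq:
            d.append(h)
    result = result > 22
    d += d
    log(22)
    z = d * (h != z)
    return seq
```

d = [h for seq in z if z < seq]

Transformed code:
def solve(d, result, seq):
    result = result + 3
    for h in result:
        z = h
        z = z - (result - h)
    result = result * z
    d = [h for seq in z if z < seq]
    result = result > 22
    d = d + d
    log(22)
    z = d * (h != z)
    return seq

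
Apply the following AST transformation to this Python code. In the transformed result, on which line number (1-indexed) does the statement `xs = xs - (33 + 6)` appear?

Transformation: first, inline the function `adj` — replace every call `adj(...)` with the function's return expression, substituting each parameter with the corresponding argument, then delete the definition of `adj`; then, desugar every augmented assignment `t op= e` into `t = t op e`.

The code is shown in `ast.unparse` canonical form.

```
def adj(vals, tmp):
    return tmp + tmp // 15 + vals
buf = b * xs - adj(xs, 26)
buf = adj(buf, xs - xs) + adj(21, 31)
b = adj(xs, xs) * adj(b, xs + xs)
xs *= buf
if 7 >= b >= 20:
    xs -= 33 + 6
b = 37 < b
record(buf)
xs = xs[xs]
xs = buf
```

Transformed code:
buf = b * xs - (26 + 26 // 15 + xs)
buf = xs - xs + (xs - xs) // 15 + buf + (31 + 31 // 15 + 21)
b = (xs + xs // 15 + xs) * (xs + xs + (xs + xs) // 15 + b)
xs = xs * buf
if 7 >= b >= 20:
    xs = xs - (33 + 6)
b = 37 < b
record(buf)
xs = xs[xs]
xs = buf

6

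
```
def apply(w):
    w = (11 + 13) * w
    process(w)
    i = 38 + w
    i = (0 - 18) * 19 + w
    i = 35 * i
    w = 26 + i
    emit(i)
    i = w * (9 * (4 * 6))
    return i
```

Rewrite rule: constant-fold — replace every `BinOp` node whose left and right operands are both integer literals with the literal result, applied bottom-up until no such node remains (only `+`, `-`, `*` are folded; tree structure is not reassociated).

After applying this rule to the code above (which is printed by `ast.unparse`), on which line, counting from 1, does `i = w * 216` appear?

9

Transformed code:
def apply(w):
    w = 24 * w
    process(w)
    i = 38 + w
    i = -342 + w
    i = 35 * i
    w = 26 + i
    emit(i)
    i = w * 216
    return i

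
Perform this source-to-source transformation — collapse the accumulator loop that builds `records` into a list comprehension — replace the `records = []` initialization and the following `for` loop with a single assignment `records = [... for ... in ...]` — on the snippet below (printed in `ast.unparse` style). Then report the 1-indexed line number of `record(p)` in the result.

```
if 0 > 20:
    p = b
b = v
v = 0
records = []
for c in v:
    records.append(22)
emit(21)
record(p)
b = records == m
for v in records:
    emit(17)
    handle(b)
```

7

Transformed code:
if 0 > 20:
    p = b
b = v
v = 0
records = [22 for c in v]
emit(21)
record(p)
b = records == m
for v in records:
    emit(17)
    handle(b)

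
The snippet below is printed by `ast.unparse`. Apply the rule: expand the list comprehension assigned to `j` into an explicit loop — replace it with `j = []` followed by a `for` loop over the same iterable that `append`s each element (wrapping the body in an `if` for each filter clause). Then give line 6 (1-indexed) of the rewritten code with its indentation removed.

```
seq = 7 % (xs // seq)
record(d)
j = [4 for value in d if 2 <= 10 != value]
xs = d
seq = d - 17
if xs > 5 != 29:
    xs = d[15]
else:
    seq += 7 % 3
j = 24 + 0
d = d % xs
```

Transformed code:
seq = 7 % (xs // seq)
record(d)
j = []
for value in d:
    if 2 <= 10 != value:
        j.append(4)
xs = d
seq = d - 17
if xs > 5 != 29:
    xs = d[15]
else:
    seq += 7 % 3
j = 24 + 0
d = d % xs

j.append(4)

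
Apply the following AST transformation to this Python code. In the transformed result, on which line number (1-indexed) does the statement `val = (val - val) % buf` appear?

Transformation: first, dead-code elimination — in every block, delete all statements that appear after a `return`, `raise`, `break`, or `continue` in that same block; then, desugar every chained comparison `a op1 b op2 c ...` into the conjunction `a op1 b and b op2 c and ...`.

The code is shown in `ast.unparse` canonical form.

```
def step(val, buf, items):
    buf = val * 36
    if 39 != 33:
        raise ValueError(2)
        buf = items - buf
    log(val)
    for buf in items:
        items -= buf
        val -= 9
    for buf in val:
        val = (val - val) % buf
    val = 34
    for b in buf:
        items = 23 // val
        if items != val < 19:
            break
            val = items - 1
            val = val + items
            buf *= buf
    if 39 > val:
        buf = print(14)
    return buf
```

Transformed code:
def step(val, buf, items):
    buf = val * 36
    if 39 != 33:
        raise ValueError(2)
    log(val)
    for buf in items:
        items -= buf
        val -= 9
    for buf in val:
        val = (val - val) % buf
    val = 34
    for b in buf:
        items = 23 // val
        if items != val and val < 19:
            break
    if 39 > val:
        buf = print(14)
    return buf

10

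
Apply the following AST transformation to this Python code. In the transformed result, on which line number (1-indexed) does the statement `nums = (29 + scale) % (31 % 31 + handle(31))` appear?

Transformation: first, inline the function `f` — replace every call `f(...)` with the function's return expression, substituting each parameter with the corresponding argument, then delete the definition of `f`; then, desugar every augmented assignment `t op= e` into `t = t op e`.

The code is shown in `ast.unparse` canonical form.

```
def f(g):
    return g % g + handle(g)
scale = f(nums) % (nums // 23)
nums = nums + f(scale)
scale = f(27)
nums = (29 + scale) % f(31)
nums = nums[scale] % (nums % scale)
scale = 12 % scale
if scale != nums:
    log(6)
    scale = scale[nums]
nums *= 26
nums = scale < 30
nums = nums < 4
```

4

Transformed code:
scale = (nums % nums + handle(nums)) % (nums // 23)
nums = nums + (scale % scale + handle(scale))
scale = 27 % 27 + handle(27)
nums = (29 + scale) % (31 % 31 + handle(31))
nums = nums[scale] % (nums % scale)
scale = 12 % scale
if scale != nums:
    log(6)
    scale = scale[nums]
nums = nums * 26
nums = scale < 30
nums = nums < 4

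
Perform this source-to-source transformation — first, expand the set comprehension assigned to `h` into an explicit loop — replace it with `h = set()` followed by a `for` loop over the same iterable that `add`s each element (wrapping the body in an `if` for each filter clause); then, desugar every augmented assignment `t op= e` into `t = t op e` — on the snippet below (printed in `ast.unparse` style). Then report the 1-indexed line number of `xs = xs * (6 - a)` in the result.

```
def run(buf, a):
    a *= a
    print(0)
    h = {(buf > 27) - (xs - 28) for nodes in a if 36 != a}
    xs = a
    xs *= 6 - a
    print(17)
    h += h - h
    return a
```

9

Transformed code:
def run(buf, a):
    a = a * a
    print(0)
    h = set()
    for nodes in a:
        if 36 != a:
            h.add((buf > 27) - (xs - 28))
    xs = a
    xs = xs * (6 - a)
    print(17)
    h = h + (h - h)
    return a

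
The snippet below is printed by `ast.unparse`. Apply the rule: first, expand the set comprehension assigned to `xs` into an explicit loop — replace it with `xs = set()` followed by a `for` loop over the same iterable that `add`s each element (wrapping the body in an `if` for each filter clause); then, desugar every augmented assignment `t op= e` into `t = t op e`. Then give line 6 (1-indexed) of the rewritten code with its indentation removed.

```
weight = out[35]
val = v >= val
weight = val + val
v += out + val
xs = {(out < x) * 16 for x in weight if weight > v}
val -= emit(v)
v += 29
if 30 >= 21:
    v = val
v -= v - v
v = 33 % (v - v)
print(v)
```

Transformed code:
weight = out[35]
val = v >= val
weight = val + val
v = v + (out + val)
xs = set()
for x in weight:
    if weight > v:
        xs.add((out < x) * 16)
val = val - emit(v)
v = v + 29
if 30 >= 21:
    v = val
v = v - (v - v)
v = 33 % (v - v)
print(v)

for x in weight:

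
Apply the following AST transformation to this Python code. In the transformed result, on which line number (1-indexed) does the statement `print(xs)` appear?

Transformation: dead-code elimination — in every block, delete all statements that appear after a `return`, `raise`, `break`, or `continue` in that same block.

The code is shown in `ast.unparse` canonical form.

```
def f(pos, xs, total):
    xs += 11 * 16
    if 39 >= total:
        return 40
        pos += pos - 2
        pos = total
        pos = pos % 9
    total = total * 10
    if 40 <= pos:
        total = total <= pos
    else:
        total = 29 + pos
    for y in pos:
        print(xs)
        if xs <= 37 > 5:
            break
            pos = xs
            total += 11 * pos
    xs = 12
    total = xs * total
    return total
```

11

Transformed code:
def f(pos, xs, total):
    xs += 11 * 16
    if 39 >= total:
        return 40
    total = total * 10
    if 40 <= pos:
        total = total <= pos
    else:
        total = 29 + pos
    for y in pos:
        print(xs)
        if xs <= 37 > 5:
            break
    xs = 12
    total = xs * total
    return total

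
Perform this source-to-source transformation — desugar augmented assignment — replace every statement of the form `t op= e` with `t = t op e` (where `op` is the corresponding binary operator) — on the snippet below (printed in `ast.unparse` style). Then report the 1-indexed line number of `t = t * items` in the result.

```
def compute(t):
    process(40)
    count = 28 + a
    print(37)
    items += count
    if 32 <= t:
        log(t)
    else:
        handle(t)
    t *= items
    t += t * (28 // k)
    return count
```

10

Transformed code:
def compute(t):
    process(40)
    count = 28 + a
    print(37)
    items = items + count
    if 32 <= t:
        log(t)
    else:
        handle(t)
    t = t * items
    t = t + t * (28 // k)
    return count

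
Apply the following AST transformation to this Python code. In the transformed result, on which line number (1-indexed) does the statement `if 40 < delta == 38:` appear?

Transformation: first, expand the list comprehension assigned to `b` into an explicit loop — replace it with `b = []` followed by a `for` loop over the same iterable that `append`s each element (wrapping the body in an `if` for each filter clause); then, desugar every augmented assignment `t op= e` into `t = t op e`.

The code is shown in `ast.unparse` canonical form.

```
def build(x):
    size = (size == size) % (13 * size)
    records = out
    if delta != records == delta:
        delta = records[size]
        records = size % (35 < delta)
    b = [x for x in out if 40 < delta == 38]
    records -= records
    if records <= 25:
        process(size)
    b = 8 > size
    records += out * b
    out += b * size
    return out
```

Transformed code:
def build(x):
    size = (size == size) % (13 * size)
    records = out
    if delta != records == delta:
        delta = records[size]
        records = size % (35 < delta)
    b = []
    for x in out:
        if 40 < delta == 38:
            b.append(x)
    records = records - records
    if records <= 25:
        process(size)
    b = 8 > size
    records = records + out * b
    out = out + b * size
    return out

9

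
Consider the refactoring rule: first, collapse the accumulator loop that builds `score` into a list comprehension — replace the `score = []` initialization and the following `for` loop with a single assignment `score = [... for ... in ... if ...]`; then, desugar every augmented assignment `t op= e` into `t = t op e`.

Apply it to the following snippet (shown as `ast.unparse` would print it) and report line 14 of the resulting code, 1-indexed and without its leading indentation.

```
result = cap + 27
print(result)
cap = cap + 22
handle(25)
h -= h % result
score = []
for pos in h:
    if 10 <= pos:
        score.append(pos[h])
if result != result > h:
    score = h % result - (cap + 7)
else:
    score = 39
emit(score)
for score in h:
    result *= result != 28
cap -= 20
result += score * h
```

Transformed code:
result = cap + 27
print(result)
cap = cap + 22
handle(25)
h = h - h % result
score = [pos[h] for pos in h if 10 <= pos]
if result != result > h:
    score = h % result - (cap + 7)
else:
    score = 39
emit(score)
for score in h:
    result = result * (result != 28)
cap = cap - 20
result = result + score * h

cap = cap - 20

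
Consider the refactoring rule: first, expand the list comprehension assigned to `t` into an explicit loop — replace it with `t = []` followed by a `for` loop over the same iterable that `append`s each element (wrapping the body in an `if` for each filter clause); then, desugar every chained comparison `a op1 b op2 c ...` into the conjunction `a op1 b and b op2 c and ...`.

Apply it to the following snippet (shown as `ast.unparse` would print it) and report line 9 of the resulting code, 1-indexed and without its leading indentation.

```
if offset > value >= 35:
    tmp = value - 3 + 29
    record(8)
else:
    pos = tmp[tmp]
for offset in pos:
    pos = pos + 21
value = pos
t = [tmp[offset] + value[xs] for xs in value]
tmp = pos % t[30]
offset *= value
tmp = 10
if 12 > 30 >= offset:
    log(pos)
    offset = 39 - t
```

Transformed code:
if offset > value and value >= 35:
    tmp = value - 3 + 29
    record(8)
else:
    pos = tmp[tmp]
for offset in pos:
    pos = pos + 21
value = pos
t = []
for xs in value:
    t.append(tmp[offset] + value[xs])
tmp = pos % t[30]
offset *= value
tmp = 10
if 12 > 30 and 30 >= offset:
    log(pos)
    offset = 39 - t

t = []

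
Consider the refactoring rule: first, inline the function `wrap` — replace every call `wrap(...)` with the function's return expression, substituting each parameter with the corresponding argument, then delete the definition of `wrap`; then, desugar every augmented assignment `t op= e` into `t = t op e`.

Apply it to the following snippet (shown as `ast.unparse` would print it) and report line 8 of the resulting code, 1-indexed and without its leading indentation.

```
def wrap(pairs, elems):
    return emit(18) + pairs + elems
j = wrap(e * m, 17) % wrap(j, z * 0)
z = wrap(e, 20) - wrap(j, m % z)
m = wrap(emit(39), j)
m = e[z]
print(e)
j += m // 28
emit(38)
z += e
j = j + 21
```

z = z + e

Transformed code:
j = (emit(18) + e * m + 17) % (emit(18) + j + z * 0)
z = emit(18) + e + 20 - (emit(18) + j + m % z)
m = emit(18) + emit(39) + j
m = e[z]
print(e)
j = j + m // 28
emit(38)
z = z + e
j = j + 21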